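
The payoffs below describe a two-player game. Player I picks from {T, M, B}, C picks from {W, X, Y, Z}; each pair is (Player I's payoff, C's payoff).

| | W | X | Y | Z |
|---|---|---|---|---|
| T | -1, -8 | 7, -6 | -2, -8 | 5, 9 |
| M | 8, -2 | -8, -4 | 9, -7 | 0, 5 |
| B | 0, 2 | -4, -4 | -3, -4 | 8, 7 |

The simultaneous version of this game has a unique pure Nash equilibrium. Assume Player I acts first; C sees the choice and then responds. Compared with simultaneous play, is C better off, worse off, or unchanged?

unchanged

Solve by backward induction (Player I leads).
- T: BR = Z, leader payoff 5.
- M: BR = Z, leader payoff 0.
- B: BR = Z, leader payoff 8.
Among 5, 0, 8, the best is 8 at B. Subgame-perfect outcome: (B, Z) with payoffs (8, 7).
Now find the simultaneous Nash equilibrium.
Player I's best replies: W→M; X→T; Y→M; Z→B.
C's best replies: T→Z; M→Z; B→Z.
The unique mutual best reply is (B, Z), giving (8, 7).
C earns 7 sequentially versus 7 at the Nash outcome: unchanged.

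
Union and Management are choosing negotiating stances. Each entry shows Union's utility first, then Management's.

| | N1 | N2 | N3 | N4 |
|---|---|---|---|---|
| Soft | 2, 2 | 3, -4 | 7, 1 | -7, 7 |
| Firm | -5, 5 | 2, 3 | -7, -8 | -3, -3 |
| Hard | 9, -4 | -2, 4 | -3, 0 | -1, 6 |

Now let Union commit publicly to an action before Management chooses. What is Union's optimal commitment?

Hard

Backward induction with Union moving first.
- Soft: Management compares 2, -4, 1, 7 and picks N4; Union would get -7.
- Firm: Management compares 5, 3, -8, -3 and picks N1; Union would get -5.
- Hard: Management compares -4, 4, 0, 6 and picks N4; Union would get -1.
Among -7, -5, -1, the best is -1 at Hard. Subgame-perfect outcome: (Hard, N4) with payoffs (-1, 6).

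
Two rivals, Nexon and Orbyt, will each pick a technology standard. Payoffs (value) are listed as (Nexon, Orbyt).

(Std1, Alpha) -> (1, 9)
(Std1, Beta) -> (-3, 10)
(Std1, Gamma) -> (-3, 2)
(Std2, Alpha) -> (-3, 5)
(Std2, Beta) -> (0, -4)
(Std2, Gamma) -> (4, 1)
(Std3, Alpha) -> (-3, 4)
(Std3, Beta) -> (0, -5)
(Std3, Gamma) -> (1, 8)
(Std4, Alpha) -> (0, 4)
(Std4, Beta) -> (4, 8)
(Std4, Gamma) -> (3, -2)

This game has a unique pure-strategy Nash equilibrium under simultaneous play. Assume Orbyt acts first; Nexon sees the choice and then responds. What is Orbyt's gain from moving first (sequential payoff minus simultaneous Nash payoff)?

1

Work backward from Nexon's decision.
- Alpha: Nexon compares 1, -3, -3, 0 and picks Std1; Orbyt would get 9.
- Beta: Nexon compares -3, 0, 0, 4 and picks Std4; Orbyt would get 8.
- Gamma: Nexon compares -3, 4, 1, 3 and picks Std2; Orbyt would get 1.
Among 9, 8, 1, the best is 9 at Alpha. Subgame-perfect outcome: (Std1, Alpha) with payoffs (1, 9).
Under simultaneous play:
Nexon's best replies: Alpha→Std1; Beta→Std4; Gamma→Std2.
Orbyt's best replies: Std1→Beta; Std2→Alpha; Std3→Gamma; Std4→Beta.
Only (Std4, Beta) has each player best-responding; Nash payoffs (4, 8).
Orbyt's commitment gain: 9 − 8 = 1.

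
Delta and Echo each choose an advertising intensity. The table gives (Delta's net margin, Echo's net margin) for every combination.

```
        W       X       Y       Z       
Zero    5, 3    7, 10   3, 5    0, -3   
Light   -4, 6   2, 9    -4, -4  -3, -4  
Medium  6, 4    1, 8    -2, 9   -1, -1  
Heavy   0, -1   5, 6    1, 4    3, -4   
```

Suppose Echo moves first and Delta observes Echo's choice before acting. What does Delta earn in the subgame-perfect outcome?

7

Delta best-responds to each possible Echo move:
- W: Delta compares 5, -4, 6, 0 and picks Medium; Echo would get 4.
- X: Delta compares 7, 2, 1, 5 and picks Zero; Echo would get 10.
- Y: Delta compares 3, -4, -2, 1 and picks Zero; Echo would get 5.
- Z: Delta compares 0, -3, -1, 3 and picks Heavy; Echo would get -4.
Among 4, 10, 5, -4, the best is 10 at X. Subgame-perfect outcome: (Zero, X) with payoffs (7, 10).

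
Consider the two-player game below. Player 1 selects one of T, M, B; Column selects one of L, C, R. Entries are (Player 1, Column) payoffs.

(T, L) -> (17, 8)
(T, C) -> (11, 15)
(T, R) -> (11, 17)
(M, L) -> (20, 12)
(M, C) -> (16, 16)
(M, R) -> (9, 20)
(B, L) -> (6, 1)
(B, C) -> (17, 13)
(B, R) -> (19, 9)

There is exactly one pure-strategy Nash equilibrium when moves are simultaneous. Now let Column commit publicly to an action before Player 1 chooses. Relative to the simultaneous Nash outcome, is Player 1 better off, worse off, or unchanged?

unchanged

Player 1 best-responds to each possible Column move:
- L → Player 1 plays M (best of 17, 20, 6); Column gets 12.
- C → Player 1 plays B (best of 11, 16, 17); Column gets 13.
- R → Player 1 plays B (best of 11, 9, 19); Column gets 9.
Maximizing over 12, 13, 9, Column chooses C. Subgame-perfect outcome: (B, C) with payoffs (17, 13).
Now find the simultaneous Nash equilibrium.
Player 1's best replies: L→M; C→B; R→B.
Column's best replies: T→R; M→R; B→C.
The unique mutual best reply is (B, C), giving (17, 13).
Player 1 earns 17 sequentially versus 17 at the Nash outcome: unchanged.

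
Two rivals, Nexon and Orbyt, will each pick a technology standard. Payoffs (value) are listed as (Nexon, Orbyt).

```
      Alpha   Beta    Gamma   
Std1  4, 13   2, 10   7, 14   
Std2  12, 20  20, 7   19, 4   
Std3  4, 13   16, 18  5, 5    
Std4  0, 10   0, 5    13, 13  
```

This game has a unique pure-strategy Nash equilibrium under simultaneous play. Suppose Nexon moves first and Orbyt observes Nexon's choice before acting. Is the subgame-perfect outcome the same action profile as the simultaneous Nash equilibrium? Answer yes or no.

Work backward from Orbyt's decision.
- Std1 → Orbyt plays Gamma (best of 13, 10, 14); Nexon gets 7.
- Std2 → Orbyt plays Alpha (best of 20, 7, 4); Nexon gets 12.
- Std3 → Orbyt plays Beta (best of 13, 18, 5); Nexon gets 16.
- Std4 → Orbyt plays Gamma (best of 10, 5, 13); Nexon gets 13.
Among 7, 12, 16, 13, the best is 16 at Std3. Subgame-perfect outcome: (Std3, Beta) with payoffs (16, 18).
Under simultaneous play:
Nexon's best replies: Alpha→Std2; Beta→Std2; Gamma→Std2.
Orbyt's best replies: Std1→Gamma; Std2→Alpha; Std3→Beta; Std4→Gamma.
The unique mutual best reply is (Std2, Alpha), giving (12, 20).
Sequential outcome (Std3, Beta) differs from the Nash profile (Std2, Alpha).

no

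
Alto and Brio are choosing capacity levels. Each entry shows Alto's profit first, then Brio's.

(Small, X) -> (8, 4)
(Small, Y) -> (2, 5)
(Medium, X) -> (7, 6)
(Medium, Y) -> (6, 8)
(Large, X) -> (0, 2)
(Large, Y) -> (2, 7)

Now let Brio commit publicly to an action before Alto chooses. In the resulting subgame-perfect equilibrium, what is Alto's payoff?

6

Solve by backward induction (Brio leads).
- X → Alto plays Small (best of 8, 7, 0); Brio gets 4.
- Y → Alto plays Medium (best of 2, 6, 2); Brio gets 8.
Maximizing over 4, 8, Brio chooses Y. Subgame-perfect outcome: (Medium, Y) with payoffs (6, 8).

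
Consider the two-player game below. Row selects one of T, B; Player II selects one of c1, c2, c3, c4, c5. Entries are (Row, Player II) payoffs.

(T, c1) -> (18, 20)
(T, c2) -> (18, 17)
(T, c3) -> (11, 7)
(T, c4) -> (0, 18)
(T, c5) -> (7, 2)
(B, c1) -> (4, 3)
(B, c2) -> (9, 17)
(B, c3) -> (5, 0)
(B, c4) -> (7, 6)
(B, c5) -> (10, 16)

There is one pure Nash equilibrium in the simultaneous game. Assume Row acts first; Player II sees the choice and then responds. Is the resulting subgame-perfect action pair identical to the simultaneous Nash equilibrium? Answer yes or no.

Solve by backward induction (Row leads).
- T: BR = c1, leader payoff 18.
- B: BR = c2, leader payoff 9.
Row's induced payoffs are 18, 9, so Row commits to T. Subgame-perfect outcome: (T, c1) with payoffs (18, 20).
Under simultaneous play:
Row's best replies: c1→T; c2→T; c3→T; c4→B; c5→B.
Player II's best replies: T→c1; B→c2.
The unique mutual best reply is (T, c1), giving (18, 20).
Sequential outcome (T, c1) coincides with the Nash profile (T, c1).

yes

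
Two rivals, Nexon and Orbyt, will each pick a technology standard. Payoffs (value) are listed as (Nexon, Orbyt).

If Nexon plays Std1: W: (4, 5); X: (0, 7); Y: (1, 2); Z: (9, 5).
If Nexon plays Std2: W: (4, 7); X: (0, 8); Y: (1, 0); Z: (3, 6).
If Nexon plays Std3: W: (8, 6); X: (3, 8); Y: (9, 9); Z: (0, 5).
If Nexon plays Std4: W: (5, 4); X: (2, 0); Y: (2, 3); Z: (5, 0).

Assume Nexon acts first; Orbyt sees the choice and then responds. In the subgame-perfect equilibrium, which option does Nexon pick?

Backward induction with Nexon moving first.
- Std1: Orbyt compares 5, 7, 2, 5 and picks X; Nexon would get 0.
- Std2: Orbyt compares 7, 8, 0, 6 and picks X; Nexon would get 0.
- Std3: Orbyt compares 6, 8, 9, 5 and picks Y; Nexon would get 9.
- Std4: Orbyt compares 4, 0, 3, 0 and picks W; Nexon would get 5.
Nexon's induced payoffs are 0, 0, 9, 5, so Nexon commits to Std3. Subgame-perfect outcome: (Std3, Y) with payoffs (9, 9).

Std3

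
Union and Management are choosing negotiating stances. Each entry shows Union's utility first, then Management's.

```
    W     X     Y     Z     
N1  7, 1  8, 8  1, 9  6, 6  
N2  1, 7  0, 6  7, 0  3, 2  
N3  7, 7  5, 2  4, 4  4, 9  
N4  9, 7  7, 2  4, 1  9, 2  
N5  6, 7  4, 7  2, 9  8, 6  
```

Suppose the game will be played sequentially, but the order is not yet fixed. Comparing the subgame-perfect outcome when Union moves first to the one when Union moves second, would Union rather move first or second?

first

If Union leads: Management's best replies are N1→Y, N2→W, N3→Z, N4→W, N5→Y; Union's induced payoffs 1, 1, 4, 9, 2; outcome (N4, W), payoffs (9, 7).
If Management leads: Union's best replies are W→N4, X→N1, Y→N2, Z→N4; Management's induced payoffs 7, 8, 0, 2; outcome (N1, X), payoffs (8, 8).
Union gets 9 moving first and 8 moving second, so Union prefers to move first.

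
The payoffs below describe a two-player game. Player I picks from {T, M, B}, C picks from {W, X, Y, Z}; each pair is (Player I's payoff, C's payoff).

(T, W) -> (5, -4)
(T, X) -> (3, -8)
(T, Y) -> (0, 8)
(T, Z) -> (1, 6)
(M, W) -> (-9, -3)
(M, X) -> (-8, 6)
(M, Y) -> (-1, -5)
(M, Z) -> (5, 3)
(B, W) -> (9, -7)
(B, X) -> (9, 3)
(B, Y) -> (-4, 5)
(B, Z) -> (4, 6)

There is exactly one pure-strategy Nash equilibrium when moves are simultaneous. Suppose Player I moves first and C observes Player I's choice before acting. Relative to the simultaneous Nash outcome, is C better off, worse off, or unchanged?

Backward induction with Player I moving first.
- T: C compares -4, -8, 8, 6 and picks Y; Player I would get 0.
- M: C compares -3, 6, -5, 3 and picks X; Player I would get -8.
- B: C compares -7, 3, 5, 6 and picks Z; Player I would get 4.
Player I's induced payoffs are 0, -8, 4, so Player I commits to B. Subgame-perfect outcome: (B, Z) with payoffs (4, 6).
Under simultaneous play:
Player I's best replies: W→B; X→B; Y→T; Z→M.
C's best replies: T→Y; M→X; B→Z.
The unique mutual best reply is (T, Y), giving (0, 8).
C earns 6 sequentially versus 8 at the Nash outcome: worse off.

worse off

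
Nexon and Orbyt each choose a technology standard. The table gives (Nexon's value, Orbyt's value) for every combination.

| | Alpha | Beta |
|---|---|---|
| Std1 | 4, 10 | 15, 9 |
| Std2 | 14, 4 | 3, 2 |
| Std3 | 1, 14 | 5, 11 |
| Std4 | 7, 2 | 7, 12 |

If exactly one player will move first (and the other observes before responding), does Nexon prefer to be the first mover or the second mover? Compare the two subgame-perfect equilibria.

second

If Nexon leads: Orbyt's best replies are Std1→Alpha, Std2→Alpha, Std3→Alpha, Std4→Beta; Nexon's induced payoffs 4, 14, 1, 7; outcome (Std2, Alpha), payoffs (14, 4).
If Orbyt leads: Nexon's best replies are Alpha→Std2, Beta→Std1; Orbyt's induced payoffs 4, 9; outcome (Std1, Beta), payoffs (15, 9).
Nexon gets 14 moving first and 15 moving second, so Nexon prefers to move second.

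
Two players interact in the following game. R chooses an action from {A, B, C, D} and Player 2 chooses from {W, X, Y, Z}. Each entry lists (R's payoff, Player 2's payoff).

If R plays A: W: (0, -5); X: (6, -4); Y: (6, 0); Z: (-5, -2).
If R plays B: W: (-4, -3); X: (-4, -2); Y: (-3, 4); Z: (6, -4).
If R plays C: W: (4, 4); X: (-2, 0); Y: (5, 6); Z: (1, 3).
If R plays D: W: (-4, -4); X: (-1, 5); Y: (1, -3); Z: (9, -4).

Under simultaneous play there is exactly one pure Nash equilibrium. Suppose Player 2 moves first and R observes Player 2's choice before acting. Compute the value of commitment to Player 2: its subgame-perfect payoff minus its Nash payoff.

Work backward from R's decision.
- W → R plays C (best of 0, -4, 4, -4); Player 2 gets 4.
- X → R plays A (best of 6, -4, -2, -1); Player 2 gets -4.
- Y → R plays A (best of 6, -3, 5, 1); Player 2 gets 0.
- Z → R plays D (best of -5, 6, 1, 9); Player 2 gets -4.
Maximizing over 4, -4, 0, -4, Player 2 chooses W. Subgame-perfect outcome: (C, W) with payoffs (4, 4).
For the simultaneous game, intersect best replies.
R's best replies: W→C; X→A; Y→A; Z→D.
Player 2's best replies: A→Y; B→Y; C→Y; D→X.
Only (A, Y) has each player best-responding; Nash payoffs (6, 0).
Player 2's commitment gain: 4 − 0 = 4.

4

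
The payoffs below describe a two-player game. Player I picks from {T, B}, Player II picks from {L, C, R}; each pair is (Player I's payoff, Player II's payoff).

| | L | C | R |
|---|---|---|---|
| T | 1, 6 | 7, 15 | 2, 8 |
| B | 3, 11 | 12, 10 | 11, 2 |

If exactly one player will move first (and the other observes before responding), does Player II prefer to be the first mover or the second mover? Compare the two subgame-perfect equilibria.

second

If Player I leads: Player II's best replies are T→C, B→L; Player I's induced payoffs 7, 3; outcome (T, C), payoffs (7, 15).
If Player II leads: Player I's best replies are L→B, C→B, R→B; Player II's induced payoffs 11, 10, 2; outcome (B, L), payoffs (3, 11).
Player II gets 11 moving first and 15 moving second, so Player II prefers to move second.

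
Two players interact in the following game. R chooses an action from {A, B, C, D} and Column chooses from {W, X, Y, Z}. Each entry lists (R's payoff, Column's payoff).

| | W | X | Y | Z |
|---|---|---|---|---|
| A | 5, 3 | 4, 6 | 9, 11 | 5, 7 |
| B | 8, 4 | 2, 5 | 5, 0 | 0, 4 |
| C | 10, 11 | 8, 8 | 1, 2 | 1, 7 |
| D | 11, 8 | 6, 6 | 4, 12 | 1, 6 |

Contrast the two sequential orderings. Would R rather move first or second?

first

If R leads: Column's best replies are A→Y, B→X, C→W, D→Y; R's induced payoffs 9, 2, 10, 4; outcome (C, W), payoffs (10, 11).
If Column leads: R's best replies are W→D, X→C, Y→A, Z→A; Column's induced payoffs 8, 8, 11, 7; outcome (A, Y), payoffs (9, 11).
R gets 10 moving first and 9 moving second, so R prefers to move first.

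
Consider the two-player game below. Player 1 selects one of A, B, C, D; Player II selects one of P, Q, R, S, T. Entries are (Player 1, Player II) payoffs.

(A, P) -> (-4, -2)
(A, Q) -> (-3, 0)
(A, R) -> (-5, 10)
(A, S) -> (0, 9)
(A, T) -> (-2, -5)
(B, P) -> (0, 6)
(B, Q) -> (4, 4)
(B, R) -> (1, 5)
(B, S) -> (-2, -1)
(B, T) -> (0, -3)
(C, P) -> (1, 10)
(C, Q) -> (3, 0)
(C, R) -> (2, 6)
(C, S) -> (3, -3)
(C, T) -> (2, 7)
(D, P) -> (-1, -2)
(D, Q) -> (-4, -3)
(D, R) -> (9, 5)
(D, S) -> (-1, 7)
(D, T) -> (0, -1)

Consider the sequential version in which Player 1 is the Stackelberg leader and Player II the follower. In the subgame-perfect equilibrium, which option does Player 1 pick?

C

Work backward from Player II's decision.
- A: Player II compares -2, 0, 10, 9, -5 and picks R; Player 1 would get -5.
- B: Player II compares 6, 4, 5, -1, -3 and picks P; Player 1 would get 0.
- C: Player II compares 10, 0, 6, -3, 7 and picks P; Player 1 would get 1.
- D: Player II compares -2, -3, 5, 7, -1 and picks S; Player 1 would get -1.
Among -5, 0, 1, -1, the best is 1 at C. Subgame-perfect outcome: (C, P) with payoffs (1, 10).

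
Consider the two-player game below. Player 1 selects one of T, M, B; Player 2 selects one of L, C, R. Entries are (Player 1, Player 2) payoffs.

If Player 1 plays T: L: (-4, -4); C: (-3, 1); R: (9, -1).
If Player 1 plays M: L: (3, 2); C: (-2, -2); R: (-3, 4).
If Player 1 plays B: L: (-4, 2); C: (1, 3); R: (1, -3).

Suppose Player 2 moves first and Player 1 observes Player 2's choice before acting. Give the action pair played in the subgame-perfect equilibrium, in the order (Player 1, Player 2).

(B, C)

Player 1 best-responds to each possible Player 2 move:
- L: BR = M, leader payoff 2.
- C: BR = B, leader payoff 3.
- R: BR = T, leader payoff -1.
Maximizing over 2, 3, -1, Player 2 chooses C. Subgame-perfect outcome: (B, C) with payoffs (1, 3).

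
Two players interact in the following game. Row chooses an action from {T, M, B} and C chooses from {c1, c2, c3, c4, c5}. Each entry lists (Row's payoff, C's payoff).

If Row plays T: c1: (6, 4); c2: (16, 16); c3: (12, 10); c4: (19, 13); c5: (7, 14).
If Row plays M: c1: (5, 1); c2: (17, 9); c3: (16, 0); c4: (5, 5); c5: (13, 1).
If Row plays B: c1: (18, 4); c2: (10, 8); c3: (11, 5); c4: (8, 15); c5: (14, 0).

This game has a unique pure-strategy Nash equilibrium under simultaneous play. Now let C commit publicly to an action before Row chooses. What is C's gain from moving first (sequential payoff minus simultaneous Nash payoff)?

4

Work backward from Row's decision.
- c1: Row compares 6, 5, 18 and picks B; C would get 4.
- c2: Row compares 16, 17, 10 and picks M; C would get 9.
- c3: Row compares 12, 16, 11 and picks M; C would get 0.
- c4: Row compares 19, 5, 8 and picks T; C would get 13.
- c5: Row compares 7, 13, 14 and picks B; C would get 0.
Maximizing over 4, 9, 0, 13, 0, C chooses c4. Subgame-perfect outcome: (T, c4) with payoffs (19, 13).
Now find the simultaneous Nash equilibrium.
Row's best replies: c1→B; c2→M; c3→M; c4→T; c5→B.
C's best replies: T→c2; M→c2; B→c4.
The unique mutual best reply is (M, c2), giving (17, 9).
C's commitment gain: 13 − 9 = 4.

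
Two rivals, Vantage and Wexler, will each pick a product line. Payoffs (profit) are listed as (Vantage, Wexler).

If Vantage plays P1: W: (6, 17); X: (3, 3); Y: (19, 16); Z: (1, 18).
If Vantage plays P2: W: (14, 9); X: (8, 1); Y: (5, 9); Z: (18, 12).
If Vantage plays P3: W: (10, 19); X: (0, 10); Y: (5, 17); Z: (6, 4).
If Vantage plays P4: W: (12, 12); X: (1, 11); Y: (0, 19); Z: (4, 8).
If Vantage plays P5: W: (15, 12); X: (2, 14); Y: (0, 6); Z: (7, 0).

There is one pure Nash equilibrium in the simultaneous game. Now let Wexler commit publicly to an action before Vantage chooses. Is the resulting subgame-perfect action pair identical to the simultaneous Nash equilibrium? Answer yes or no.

Work backward from Vantage's decision.
- W: Vantage compares 6, 14, 10, 12, 15 and picks P5; Wexler would get 12.
- X: Vantage compares 3, 8, 0, 1, 2 and picks P2; Wexler would get 1.
- Y: Vantage compares 19, 5, 5, 0, 0 and picks P1; Wexler would get 16.
- Z: Vantage compares 1, 18, 6, 4, 7 and picks P2; Wexler would get 12.
Wexler's induced payoffs are 12, 1, 16, 12, so Wexler commits to Y. Subgame-perfect outcome: (P1, Y) with payoffs (19, 16).
Now find the simultaneous Nash equilibrium.
Vantage's best replies: W→P5; X→P2; Y→P1; Z→P2.
Wexler's best replies: P1→Z; P2→Z; P3→W; P4→Y; P5→X.
Only (P2, Z) has each player best-responding; Nash payoffs (18, 12).
Sequential outcome (P1, Y) differs from the Nash profile (P2, Z).

no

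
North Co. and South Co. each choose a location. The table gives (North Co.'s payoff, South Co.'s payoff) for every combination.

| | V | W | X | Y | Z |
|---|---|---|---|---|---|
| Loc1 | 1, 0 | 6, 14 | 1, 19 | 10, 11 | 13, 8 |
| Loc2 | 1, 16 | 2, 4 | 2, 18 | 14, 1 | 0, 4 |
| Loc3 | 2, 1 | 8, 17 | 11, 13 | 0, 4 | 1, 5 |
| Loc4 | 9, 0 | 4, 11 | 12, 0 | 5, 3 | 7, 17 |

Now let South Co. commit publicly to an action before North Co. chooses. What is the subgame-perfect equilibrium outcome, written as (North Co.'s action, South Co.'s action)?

(Loc3, W)

North Co. best-responds to each possible South Co. move:
- V: BR = Loc4, leader payoff 0.
- W: BR = Loc3, leader payoff 17.
- X: BR = Loc4, leader payoff 0.
- Y: BR = Loc2, leader payoff 1.
- Z: BR = Loc1, leader payoff 8.
South Co.'s induced payoffs are 0, 17, 0, 1, 8, so South Co. commits to W. Subgame-perfect outcome: (Loc3, W) with payoffs (8, 17).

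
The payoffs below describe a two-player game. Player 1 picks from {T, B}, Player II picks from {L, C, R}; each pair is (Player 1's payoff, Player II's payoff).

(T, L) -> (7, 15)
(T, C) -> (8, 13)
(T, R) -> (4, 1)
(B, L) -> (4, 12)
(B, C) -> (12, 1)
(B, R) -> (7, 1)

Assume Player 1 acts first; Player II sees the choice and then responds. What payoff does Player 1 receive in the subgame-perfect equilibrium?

Player II best-responds to each possible Player 1 move:
- T: Player II compares 15, 13, 1 and picks L; Player 1 would get 7.
- B: Player II compares 12, 1, 1 and picks L; Player 1 would get 4.
Among 7, 4, the best is 7 at T. Subgame-perfect outcome: (T, L) with payoffs (7, 15).

7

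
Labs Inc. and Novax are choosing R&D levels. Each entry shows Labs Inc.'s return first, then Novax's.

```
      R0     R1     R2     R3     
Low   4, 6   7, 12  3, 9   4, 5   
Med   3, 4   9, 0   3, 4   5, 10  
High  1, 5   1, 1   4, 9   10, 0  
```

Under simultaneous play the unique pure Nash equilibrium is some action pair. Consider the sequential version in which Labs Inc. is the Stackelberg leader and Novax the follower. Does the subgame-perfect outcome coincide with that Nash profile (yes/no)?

no

Solve by backward induction (Labs Inc. leads).
- Low → Novax plays R1 (best of 6, 12, 9, 5); Labs Inc. gets 7.
- Med → Novax plays R3 (best of 4, 0, 4, 10); Labs Inc. gets 5.
- High → Novax plays R2 (best of 5, 1, 9, 0); Labs Inc. gets 4.
Maximizing over 7, 5, 4, Labs Inc. chooses Low. Subgame-perfect outcome: (Low, R1) with payoffs (7, 12).
Now find the simultaneous Nash equilibrium.
Labs Inc.'s best replies: R0→Low; R1→Med; R2→High; R3→High.
Novax's best replies: Low→R1; Med→R3; High→R2.
Only (High, R2) has each player best-responding; Nash payoffs (4, 9).
Sequential outcome (Low, R1) differs from the Nash profile (High, R2).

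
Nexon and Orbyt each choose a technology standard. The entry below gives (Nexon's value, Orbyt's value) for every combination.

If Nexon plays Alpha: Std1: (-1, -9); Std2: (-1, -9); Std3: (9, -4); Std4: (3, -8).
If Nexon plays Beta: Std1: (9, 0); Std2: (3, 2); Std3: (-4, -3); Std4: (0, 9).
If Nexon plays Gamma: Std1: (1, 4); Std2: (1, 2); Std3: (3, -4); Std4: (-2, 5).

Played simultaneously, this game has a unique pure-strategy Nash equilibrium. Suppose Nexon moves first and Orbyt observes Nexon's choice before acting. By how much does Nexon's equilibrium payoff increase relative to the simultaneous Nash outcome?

Work backward from Orbyt's decision.
- Alpha → Orbyt plays Std3 (best of -9, -9, -4, -8); Nexon gets 9.
- Beta → Orbyt plays Std4 (best of 0, 2, -3, 9); Nexon gets 0.
- Gamma → Orbyt plays Std4 (best of 4, 2, -4, 5); Nexon gets -2.
Among 9, 0, -2, the best is 9 at Alpha. Subgame-perfect outcome: (Alpha, Std3) with payoffs (9, -4).
For the simultaneous game, intersect best replies.
Nexon's best replies: Std1→Beta; Std2→Beta; Std3→Alpha; Std4→Alpha.
Orbyt's best replies: Alpha→Std3; Beta→Std4; Gamma→Std4.
The unique mutual best reply is (Alpha, Std3), giving (9, -4).
Nexon's commitment gain: 9 − 9 = 0.

0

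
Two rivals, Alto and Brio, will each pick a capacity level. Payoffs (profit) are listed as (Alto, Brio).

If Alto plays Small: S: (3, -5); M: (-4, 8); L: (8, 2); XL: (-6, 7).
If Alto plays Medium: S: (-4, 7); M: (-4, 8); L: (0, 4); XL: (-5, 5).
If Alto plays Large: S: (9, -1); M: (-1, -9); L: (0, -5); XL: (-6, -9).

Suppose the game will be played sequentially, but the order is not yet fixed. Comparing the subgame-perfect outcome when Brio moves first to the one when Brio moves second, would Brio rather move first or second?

If Alto leads: Brio's best replies are Small→M, Medium→M, Large→S; Alto's induced payoffs -4, -4, 9; outcome (Large, S), payoffs (9, -1).
If Brio leads: Alto's best replies are S→Large, M→Large, L→Small, XL→Medium; Brio's induced payoffs -1, -9, 2, 5; outcome (Medium, XL), payoffs (-5, 5).
Brio gets 5 moving first and -1 moving second, so Brio prefers to move first.

first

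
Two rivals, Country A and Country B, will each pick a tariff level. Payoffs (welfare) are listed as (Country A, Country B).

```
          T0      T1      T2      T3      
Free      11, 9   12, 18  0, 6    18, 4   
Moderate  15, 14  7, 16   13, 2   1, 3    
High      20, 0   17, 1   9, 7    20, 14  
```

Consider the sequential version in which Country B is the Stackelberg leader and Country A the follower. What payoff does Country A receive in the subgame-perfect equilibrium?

Work backward from Country A's decision.
- T0 → Country A plays High (best of 11, 15, 20); Country B gets 0.
- T1 → Country A plays High (best of 12, 7, 17); Country B gets 1.
- T2 → Country A plays Moderate (best of 0, 13, 9); Country B gets 2.
- T3 → Country A plays High (best of 18, 1, 20); Country B gets 14.
Maximizing over 0, 1, 2, 14, Country B chooses T3. Subgame-perfect outcome: (High, T3) with payoffs (20, 14).

20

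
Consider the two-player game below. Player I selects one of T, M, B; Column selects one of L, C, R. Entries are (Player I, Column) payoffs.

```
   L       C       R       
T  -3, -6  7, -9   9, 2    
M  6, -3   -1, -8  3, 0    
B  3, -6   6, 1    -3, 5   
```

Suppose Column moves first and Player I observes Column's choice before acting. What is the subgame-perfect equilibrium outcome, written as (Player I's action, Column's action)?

Backward induction with Column moving first.
- L → Player I plays M (best of -3, 6, 3); Column gets -3.
- C → Player I plays T (best of 7, -1, 6); Column gets -9.
- R → Player I plays T (best of 9, 3, -3); Column gets 2.
Among -3, -9, 2, the best is 2 at R. Subgame-perfect outcome: (T, R) with payoffs (9, 2).

(T, R)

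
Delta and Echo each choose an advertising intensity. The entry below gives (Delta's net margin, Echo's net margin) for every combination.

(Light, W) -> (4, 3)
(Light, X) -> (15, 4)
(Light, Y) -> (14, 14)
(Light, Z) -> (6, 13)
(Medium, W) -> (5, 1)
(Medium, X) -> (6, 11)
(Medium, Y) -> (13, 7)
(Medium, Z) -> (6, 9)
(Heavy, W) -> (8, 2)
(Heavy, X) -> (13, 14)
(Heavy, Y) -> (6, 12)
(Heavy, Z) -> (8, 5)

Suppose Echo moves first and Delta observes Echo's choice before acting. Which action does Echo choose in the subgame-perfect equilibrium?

Solve by backward induction (Echo leads).
- W: BR = Heavy, leader payoff 2.
- X: BR = Light, leader payoff 4.
- Y: BR = Light, leader payoff 14.
- Z: BR = Heavy, leader payoff 5.
Among 2, 4, 14, 5, the best is 14 at Y. Subgame-perfect outcome: (Light, Y) with payoffs (14, 14).

Y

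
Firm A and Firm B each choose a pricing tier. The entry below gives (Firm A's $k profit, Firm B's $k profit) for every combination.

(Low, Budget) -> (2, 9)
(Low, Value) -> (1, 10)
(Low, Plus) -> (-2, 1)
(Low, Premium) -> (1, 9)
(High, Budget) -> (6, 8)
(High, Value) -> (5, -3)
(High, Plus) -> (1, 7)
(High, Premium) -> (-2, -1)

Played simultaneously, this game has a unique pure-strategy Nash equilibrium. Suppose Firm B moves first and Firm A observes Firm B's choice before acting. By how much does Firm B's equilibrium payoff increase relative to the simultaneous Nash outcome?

1

Firm A best-responds to each possible Firm B move:
- Budget → Firm A plays High (best of 2, 6); Firm B gets 8.
- Value → Firm A plays High (best of 1, 5); Firm B gets -3.
- Plus → Firm A plays High (best of -2, 1); Firm B gets 7.
- Premium → Firm A plays Low (best of 1, -2); Firm B gets 9.
Among 8, -3, 7, 9, the best is 9 at Premium. Subgame-perfect outcome: (Low, Premium) with payoffs (1, 9).
Now find the simultaneous Nash equilibrium.
Firm A's best replies: Budget→High; Value→High; Plus→High; Premium→Low.
Firm B's best replies: Low→Value; High→Budget.
Only (High, Budget) has each player best-responding; Nash payoffs (6, 8).
Firm B's commitment gain: 9 − 8 = 1.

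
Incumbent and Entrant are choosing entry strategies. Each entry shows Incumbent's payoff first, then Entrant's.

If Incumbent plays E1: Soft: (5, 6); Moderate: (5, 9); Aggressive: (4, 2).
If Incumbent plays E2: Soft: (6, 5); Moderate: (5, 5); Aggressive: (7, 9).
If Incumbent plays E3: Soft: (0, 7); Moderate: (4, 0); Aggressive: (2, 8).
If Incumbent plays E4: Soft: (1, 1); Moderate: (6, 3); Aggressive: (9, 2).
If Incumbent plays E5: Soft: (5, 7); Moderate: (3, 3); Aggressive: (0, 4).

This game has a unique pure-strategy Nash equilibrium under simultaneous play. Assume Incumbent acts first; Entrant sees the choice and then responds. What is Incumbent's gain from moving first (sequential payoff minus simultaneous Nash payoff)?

Backward induction with Incumbent moving first.
- E1 → Entrant plays Moderate (best of 6, 9, 2); Incumbent gets 5.
- E2 → Entrant plays Aggressive (best of 5, 5, 9); Incumbent gets 7.
- E3 → Entrant plays Aggressive (best of 7, 0, 8); Incumbent gets 2.
- E4 → Entrant plays Moderate (best of 1, 3, 2); Incumbent gets 6.
- E5 → Entrant plays Soft (best of 7, 3, 4); Incumbent gets 5.
Among 5, 7, 2, 6, 5, the best is 7 at E2. Subgame-perfect outcome: (E2, Aggressive) with payoffs (7, 9).
Now find the simultaneous Nash equilibrium.
Incumbent's best replies: Soft→E2; Moderate→E4; Aggressive→E4.
Entrant's best replies: E1→Moderate; E2→Aggressive; E3→Aggressive; E4→Moderate; E5→Soft.
The unique mutual best reply is (E4, Moderate), giving (6, 3).
Incumbent's commitment gain: 7 − 6 = 1.

1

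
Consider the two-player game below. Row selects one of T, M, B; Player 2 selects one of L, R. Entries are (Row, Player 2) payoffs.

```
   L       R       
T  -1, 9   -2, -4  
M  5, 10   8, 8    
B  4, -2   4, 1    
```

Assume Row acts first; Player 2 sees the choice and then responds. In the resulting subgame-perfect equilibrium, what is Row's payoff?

Backward induction with Row moving first.
- T: BR = L, leader payoff -1.
- M: BR = L, leader payoff 5.
- B: BR = R, leader payoff 4.
Row's induced payoffs are -1, 5, 4, so Row commits to M. Subgame-perfect outcome: (M, L) with payoffs (5, 10).

5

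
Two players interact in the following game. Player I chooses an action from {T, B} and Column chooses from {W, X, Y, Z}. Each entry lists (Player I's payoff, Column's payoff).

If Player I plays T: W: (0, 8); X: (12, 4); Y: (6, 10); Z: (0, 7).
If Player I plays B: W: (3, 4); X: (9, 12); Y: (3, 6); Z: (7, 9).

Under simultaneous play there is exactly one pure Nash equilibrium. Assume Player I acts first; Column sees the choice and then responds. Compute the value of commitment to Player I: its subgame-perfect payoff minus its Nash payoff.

Backward induction with Player I moving first.
- T → Column plays Y (best of 8, 4, 10, 7); Player I gets 6.
- B → Column plays X (best of 4, 12, 6, 9); Player I gets 9.
Maximizing over 6, 9, Player I chooses B. Subgame-perfect outcome: (B, X) with payoffs (9, 12).
For the simultaneous game, intersect best replies.
Player I's best replies: W→B; X→T; Y→T; Z→B.
Column's best replies: T→Y; B→X.
Only (T, Y) has each player best-responding; Nash payoffs (6, 10).
Player I's commitment gain: 9 − 6 = 3.

3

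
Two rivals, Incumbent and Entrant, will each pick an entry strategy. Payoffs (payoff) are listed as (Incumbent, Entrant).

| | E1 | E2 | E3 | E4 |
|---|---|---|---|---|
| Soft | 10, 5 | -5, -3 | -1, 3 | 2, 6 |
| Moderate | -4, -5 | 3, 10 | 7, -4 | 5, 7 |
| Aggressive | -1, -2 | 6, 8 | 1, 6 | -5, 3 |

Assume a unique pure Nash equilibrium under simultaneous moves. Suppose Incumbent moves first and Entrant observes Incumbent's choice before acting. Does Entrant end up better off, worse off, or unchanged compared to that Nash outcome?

unchanged

Backward induction with Incumbent moving first.
- Soft → Entrant plays E4 (best of 5, -3, 3, 6); Incumbent gets 2.
- Moderate → Entrant plays E2 (best of -5, 10, -4, 7); Incumbent gets 3.
- Aggressive → Entrant plays E2 (best of -2, 8, 6, 3); Incumbent gets 6.
Incumbent's induced payoffs are 2, 3, 6, so Incumbent commits to Aggressive. Subgame-perfect outcome: (Aggressive, E2) with payoffs (6, 8).
Now find the simultaneous Nash equilibrium.
Incumbent's best replies: E1→Soft; E2→Aggressive; E3→Moderate; E4→Moderate.
Entrant's best replies: Soft→E4; Moderate→E2; Aggressive→E2.
Only (Aggressive, E2) has each player best-responding; Nash payoffs (6, 8).
Entrant earns 8 sequentially versus 8 at the Nash outcome: unchanged.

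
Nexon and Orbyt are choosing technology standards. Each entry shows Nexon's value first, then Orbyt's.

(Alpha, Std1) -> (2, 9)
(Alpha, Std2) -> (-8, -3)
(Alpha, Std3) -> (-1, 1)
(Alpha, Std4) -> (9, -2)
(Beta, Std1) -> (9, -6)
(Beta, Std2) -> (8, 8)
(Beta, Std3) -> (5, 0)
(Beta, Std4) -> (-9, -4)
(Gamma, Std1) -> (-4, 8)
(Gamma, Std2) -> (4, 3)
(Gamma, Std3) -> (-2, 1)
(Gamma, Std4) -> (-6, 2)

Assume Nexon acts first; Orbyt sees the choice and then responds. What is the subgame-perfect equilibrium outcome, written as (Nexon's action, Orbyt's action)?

(Beta, Std2)

Work backward from Orbyt's decision.
- Alpha: BR = Std1, leader payoff 2.
- Beta: BR = Std2, leader payoff 8.
- Gamma: BR = Std1, leader payoff -4.
Nexon's induced payoffs are 2, 8, -4, so Nexon commits to Beta. Subgame-perfect outcome: (Beta, Std2) with payoffs (8, 8).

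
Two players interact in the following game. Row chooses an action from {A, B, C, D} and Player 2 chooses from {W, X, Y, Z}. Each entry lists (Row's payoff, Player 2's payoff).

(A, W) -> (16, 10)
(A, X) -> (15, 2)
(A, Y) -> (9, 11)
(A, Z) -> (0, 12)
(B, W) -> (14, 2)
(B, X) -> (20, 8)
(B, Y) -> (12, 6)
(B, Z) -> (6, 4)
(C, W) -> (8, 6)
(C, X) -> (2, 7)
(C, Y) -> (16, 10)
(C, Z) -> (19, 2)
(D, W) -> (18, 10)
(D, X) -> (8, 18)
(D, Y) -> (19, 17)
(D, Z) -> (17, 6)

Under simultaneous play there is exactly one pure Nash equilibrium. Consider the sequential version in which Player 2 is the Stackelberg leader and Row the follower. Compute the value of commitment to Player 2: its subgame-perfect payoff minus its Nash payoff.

9

Backward induction with Player 2 moving first.
- W → Row plays D (best of 16, 14, 8, 18); Player 2 gets 10.
- X → Row plays B (best of 15, 20, 2, 8); Player 2 gets 8.
- Y → Row plays D (best of 9, 12, 16, 19); Player 2 gets 17.
- Z → Row plays C (best of 0, 6, 19, 17); Player 2 gets 2.
Among 10, 8, 17, 2, the best is 17 at Y. Subgame-perfect outcome: (D, Y) with payoffs (19, 17).
Under simultaneous play:
Row's best replies: W→D; X→B; Y→D; Z→C.
Player 2's best replies: A→Z; B→X; C→Y; D→X.
The unique mutual best reply is (B, X), giving (20, 8).
Player 2's commitment gain: 17 − 8 = 9.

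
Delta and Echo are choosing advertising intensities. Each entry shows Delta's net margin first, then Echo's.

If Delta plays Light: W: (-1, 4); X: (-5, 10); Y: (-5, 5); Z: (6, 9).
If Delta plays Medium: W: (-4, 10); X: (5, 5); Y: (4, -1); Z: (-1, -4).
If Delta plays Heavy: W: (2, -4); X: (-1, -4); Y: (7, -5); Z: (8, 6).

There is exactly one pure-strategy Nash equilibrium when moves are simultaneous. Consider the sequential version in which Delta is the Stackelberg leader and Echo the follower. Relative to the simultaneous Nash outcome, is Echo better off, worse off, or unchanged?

unchanged

Backward induction with Delta moving first.
- Light: Echo compares 4, 10, 5, 9 and picks X; Delta would get -5.
- Medium: Echo compares 10, 5, -1, -4 and picks W; Delta would get -4.
- Heavy: Echo compares -4, -4, -5, 6 and picks Z; Delta would get 8.
Maximizing over -5, -4, 8, Delta chooses Heavy. Subgame-perfect outcome: (Heavy, Z) with payoffs (8, 6).
Now find the simultaneous Nash equilibrium.
Delta's best replies: W→Heavy; X→Medium; Y→Heavy; Z→Heavy.
Echo's best replies: Light→X; Medium→W; Heavy→Z.
The unique mutual best reply is (Heavy, Z), giving (8, 6).
Echo earns 6 sequentially versus 6 at the Nash outcome: unchanged.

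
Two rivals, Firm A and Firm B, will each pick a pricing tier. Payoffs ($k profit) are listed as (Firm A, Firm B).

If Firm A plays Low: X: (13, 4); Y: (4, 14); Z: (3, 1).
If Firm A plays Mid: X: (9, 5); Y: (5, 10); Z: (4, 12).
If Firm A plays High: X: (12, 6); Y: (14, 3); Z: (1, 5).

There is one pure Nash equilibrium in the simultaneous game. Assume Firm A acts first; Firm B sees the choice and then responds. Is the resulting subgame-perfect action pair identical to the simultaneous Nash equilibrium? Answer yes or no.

Firm B best-responds to each possible Firm A move:
- Low: BR = Y, leader payoff 4.
- Mid: BR = Z, leader payoff 4.
- High: BR = X, leader payoff 12.
Maximizing over 4, 4, 12, Firm A chooses High. Subgame-perfect outcome: (High, X) with payoffs (12, 6).
Under simultaneous play:
Firm A's best replies: X→Low; Y→High; Z→Mid.
Firm B's best replies: Low→Y; Mid→Z; High→X.
The unique mutual best reply is (Mid, Z), giving (4, 12).
Sequential outcome (High, X) differs from the Nash profile (Mid, Z).

no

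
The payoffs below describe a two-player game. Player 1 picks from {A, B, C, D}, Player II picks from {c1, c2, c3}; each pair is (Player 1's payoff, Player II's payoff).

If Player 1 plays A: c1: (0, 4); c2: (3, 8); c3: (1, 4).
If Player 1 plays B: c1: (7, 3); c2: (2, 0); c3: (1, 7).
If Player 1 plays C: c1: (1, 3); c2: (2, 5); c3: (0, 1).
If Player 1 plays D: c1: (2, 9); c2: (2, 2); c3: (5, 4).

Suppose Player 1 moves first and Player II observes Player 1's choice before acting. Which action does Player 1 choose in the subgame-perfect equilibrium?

Work backward from Player II's decision.
- A: BR = c2, leader payoff 3.
- B: BR = c3, leader payoff 1.
- C: BR = c2, leader payoff 2.
- D: BR = c1, leader payoff 2.
Maximizing over 3, 1, 2, 2, Player 1 chooses A. Subgame-perfect outcome: (A, c2) with payoffs (3, 8).

A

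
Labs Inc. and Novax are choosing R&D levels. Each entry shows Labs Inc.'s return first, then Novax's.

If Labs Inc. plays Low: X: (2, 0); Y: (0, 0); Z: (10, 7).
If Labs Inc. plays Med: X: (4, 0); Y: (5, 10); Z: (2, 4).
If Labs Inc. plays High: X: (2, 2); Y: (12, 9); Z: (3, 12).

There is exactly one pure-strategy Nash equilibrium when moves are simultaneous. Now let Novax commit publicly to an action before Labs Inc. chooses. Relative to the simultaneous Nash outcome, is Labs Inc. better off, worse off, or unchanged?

better off

Work backward from Labs Inc.'s decision.
- X: BR = Med, leader payoff 0.
- Y: BR = High, leader payoff 9.
- Z: BR = Low, leader payoff 7.
Among 0, 9, 7, the best is 9 at Y. Subgame-perfect outcome: (High, Y) with payoffs (12, 9).
Under simultaneous play:
Labs Inc.'s best replies: X→Med; Y→High; Z→Low.
Novax's best replies: Low→Z; Med→Y; High→Z.
Only (Low, Z) has each player best-responding; Nash payoffs (10, 7).
Labs Inc. earns 12 sequentially versus 10 at the Nash outcome: better off.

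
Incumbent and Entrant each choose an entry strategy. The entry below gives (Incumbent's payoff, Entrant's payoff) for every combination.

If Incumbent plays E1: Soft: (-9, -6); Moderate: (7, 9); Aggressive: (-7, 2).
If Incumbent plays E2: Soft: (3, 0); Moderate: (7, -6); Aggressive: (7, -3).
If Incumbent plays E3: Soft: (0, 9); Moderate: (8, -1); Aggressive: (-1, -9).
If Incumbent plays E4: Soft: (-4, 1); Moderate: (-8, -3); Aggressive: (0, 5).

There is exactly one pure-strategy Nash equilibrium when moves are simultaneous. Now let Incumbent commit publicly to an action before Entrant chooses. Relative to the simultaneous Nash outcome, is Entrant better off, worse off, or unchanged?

Entrant best-responds to each possible Incumbent move:
- E1 → Entrant plays Moderate (best of -6, 9, 2); Incumbent gets 7.
- E2 → Entrant plays Soft (best of 0, -6, -3); Incumbent gets 3.
- E3 → Entrant plays Soft (best of 9, -1, -9); Incumbent gets 0.
- E4 → Entrant plays Aggressive (best of 1, -3, 5); Incumbent gets 0.
Incumbent's induced payoffs are 7, 3, 0, 0, so Incumbent commits to E1. Subgame-perfect outcome: (E1, Moderate) with payoffs (7, 9).
For the simultaneous game, intersect best replies.
Incumbent's best replies: Soft→E2; Moderate→E3; Aggressive→E2.
Entrant's best replies: E1→Moderate; E2→Soft; E3→Soft; E4→Aggressive.
The unique mutual best reply is (E2, Soft), giving (3, 0).
Entrant earns 9 sequentially versus 0 at the Nash outcome: better off.

better off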